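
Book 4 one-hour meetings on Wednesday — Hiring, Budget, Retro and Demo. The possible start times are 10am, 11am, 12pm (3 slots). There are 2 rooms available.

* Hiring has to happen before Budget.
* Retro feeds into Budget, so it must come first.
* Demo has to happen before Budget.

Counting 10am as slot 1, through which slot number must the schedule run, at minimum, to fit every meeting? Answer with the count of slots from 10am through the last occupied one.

3

The precedence chain requires at least 2 distinct slots.
With at most 2 per slot and 4 meetings, at least 2 slots are needed.
Could 2 slots be enough, i.e. nothing placed later than 11am? No: Budget must come after Demo (at 10am or later) → {11am}; Demo must come before Budget (at 11am or earlier) → {10am}; Retro must come before Budget (at 11am or earlier) → {10am}; Hiring must come before Budget (at 11am or earlier) → {10am}; that puts Hiring, Retro and Demo all in 10am — more than 2 per slot.
So 2 slots is not enough.
3 works (last occupied slot: 12pm): for example Demo -> 11am; Hiring -> 10am; Retro -> 10am; Budget -> 12pm.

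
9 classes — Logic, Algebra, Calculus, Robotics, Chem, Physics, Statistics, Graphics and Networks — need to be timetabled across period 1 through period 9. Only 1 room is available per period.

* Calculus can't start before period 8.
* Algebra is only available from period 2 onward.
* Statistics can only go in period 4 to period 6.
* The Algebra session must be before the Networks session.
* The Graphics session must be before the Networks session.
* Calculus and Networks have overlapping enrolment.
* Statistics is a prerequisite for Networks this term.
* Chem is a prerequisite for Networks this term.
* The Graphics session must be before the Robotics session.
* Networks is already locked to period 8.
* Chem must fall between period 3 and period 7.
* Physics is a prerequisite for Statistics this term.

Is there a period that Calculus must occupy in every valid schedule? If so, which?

period 9

Calculus's window is period 8–period 9.
Networks is fixed at period 8, and Calculus can't share a period with Networks.
So Calculus must be period 9.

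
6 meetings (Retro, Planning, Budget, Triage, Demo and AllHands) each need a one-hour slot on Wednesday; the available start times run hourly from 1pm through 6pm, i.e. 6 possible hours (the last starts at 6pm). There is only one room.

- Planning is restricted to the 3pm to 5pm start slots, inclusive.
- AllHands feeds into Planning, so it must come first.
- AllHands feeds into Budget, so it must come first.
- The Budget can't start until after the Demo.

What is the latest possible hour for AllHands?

4pm

Downstream work caps AllHands at 4pm.
AllHands at 4pm is achievable: Demo=1pm; Budget=6pm; Triage=3pm; Retro=2pm; AllHands=4pm; Planning=5pm.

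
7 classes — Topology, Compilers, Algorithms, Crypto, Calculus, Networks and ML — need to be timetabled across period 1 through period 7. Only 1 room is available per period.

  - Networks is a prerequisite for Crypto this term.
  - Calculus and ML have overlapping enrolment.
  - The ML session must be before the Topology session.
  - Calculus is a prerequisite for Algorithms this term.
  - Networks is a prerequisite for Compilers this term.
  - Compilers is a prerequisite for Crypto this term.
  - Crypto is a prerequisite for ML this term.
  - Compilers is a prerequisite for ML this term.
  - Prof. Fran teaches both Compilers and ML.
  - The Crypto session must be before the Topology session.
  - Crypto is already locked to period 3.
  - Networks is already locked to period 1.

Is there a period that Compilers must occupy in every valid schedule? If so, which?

period 2

Networks is fixed at period 1 and must come before Compilers, so Compilers is at least period 2.
Crypto is fixed at period 3 and must come after Compilers, so Compilers is at most period 2.
So Compilers must be period 2.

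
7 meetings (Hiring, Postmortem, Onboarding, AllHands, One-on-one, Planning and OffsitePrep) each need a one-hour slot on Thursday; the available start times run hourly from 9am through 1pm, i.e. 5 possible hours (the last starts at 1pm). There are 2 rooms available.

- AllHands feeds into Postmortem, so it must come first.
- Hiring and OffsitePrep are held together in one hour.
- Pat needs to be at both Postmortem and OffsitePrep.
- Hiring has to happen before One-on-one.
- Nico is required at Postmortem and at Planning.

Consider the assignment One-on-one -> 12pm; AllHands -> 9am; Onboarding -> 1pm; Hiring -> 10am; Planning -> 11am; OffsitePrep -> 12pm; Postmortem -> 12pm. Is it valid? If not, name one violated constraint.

Pat needs to be at both Postmortem and OffsitePrep — violated.
AllHands feeds into Postmortem, so it must come first — holds.
Hiring and OffsitePrep are held together in one hour — violated.
Hiring has to happen before One-on-one — holds.
Nico is required at Postmortem and at Planning — holds.
There are 2 rooms available — violated.

Invalid. Pat needs to be at both Postmortem and OffsitePrep.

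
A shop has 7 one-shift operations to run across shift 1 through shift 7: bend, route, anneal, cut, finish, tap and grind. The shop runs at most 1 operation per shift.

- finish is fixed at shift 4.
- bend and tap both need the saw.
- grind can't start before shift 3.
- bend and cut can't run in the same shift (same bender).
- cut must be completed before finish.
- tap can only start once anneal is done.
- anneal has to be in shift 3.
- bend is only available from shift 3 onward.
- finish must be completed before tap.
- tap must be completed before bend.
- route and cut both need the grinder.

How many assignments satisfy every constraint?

Splitting on bend: it can be shift 6 (2), shift 7 (4). Listing each branch's schedules as (route, anneal, cut, finish, tap, grind) by shift number:
bend=shift 6: (1,3,2,4,5,7) (2,3,1,4,5,7) — 2.
bend=shift 7: (1,3,2,4,5,6) (1,3,2,4,6,5) (2,3,1,4,5,6) (2,3,1,4,6,5) — 4.
Summing: 2 + 4 = 6.

6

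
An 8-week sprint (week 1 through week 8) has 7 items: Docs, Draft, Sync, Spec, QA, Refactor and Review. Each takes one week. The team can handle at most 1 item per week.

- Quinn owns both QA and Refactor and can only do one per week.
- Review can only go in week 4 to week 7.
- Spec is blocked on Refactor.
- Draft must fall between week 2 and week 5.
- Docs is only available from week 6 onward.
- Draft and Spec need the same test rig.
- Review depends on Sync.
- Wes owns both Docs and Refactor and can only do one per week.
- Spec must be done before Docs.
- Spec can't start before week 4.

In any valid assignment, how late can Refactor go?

Downstream work caps Refactor at week 6.
Refactor at week 6 is achievable: Review=week 4, Draft=week 2, QA=week 3, Sync=week 1, Spec=week 7, Refactor=week 6, Docs=week 8.

week 6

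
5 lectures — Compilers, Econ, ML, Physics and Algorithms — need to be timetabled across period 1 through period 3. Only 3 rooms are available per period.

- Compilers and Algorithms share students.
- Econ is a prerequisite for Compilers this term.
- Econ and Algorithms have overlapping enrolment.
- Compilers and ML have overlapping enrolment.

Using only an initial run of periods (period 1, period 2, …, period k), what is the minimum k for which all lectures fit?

3 periods

The precedence chain requires at least 2 distinct periods.
With at most 3 per period and 5 lectures, at least 2 periods are needed.
Could 2 periods be enough, i.e. nothing placed later than period 2? No: Compilers must come after Econ (at period 1 or later) → {period 2}; Econ must come before Compilers (at period 2 or earlier) → {period 1}; Algorithms can't share with Econ (period 1) → {period 2}; Algorithms can't share with Compilers (period 2) → nothing is left.
So 2 periods is not enough.
3 works (last occupied period: period 3): for example Econ=period 1, Physics=period 1, Compilers=period 2, ML=period 1, Algorithms=period 3.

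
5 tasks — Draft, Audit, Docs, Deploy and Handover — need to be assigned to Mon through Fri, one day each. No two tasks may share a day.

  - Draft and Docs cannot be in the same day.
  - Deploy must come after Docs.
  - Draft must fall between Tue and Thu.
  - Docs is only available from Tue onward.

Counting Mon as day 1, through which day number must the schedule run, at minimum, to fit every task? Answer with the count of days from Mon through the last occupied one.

The precedence chain requires at least 2 distinct days.
With at most 1 per day and 5 tasks, at least 5 days are needed.
Propagating the time windows through the other constraints, Deploy can't land before Wed — that is day 3 counting from Mon — so the schedule must run through at least 3 days.
5 works (last occupied day: Fri): for example Audit=Mon, Handover=Fri, Docs=Wed, Deploy=Thu, Draft=Tue.

5 days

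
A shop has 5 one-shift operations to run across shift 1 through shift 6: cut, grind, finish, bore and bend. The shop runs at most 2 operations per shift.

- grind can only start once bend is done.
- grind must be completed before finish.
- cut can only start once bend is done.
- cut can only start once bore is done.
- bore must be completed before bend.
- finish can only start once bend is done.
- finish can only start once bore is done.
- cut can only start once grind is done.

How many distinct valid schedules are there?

27

Splitting on cut: it can be shift 4 (3), shift 5 (9), shift 6 (15). Listing each branch's schedules as (grind, finish, bore, bend) by shift number:
cut=shift 4: (3,4,1,2) (3,5,1,2) (3,6,1,2) — 3.
cut=shift 5: (3,4,1,2) (3,5,1,2) (3,6,1,2) (4,5,1,2) (4,5,1,3) (4,5,2,3) (4,6,1,2) (4,6,1,3) (4,6,2,3) — 9.
cut=shift 6: (3,4,1,2) (3,5,1,2) (3,6,1,2) (4,5,1,2) (4,5,1,3) (4,5,2,3) (4,6,1,2) (4,6,1,3) (4,6,2,3) (5,6,1,2) (5,6,1,3) (5,6,1,4) (5,6,2,3) (5,6,2,4) (5,6,3,4) — 15.
Summing: 3 + 9 + 15 = 27.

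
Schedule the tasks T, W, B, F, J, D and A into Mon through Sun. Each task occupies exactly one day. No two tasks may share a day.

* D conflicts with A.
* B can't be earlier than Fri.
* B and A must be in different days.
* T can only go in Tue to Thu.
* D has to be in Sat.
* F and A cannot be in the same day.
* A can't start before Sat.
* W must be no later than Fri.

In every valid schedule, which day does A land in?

A's window is Sat–Sun.
D is fixed at Sat, and A can't share a day with D.
So A must be Sun.

Sun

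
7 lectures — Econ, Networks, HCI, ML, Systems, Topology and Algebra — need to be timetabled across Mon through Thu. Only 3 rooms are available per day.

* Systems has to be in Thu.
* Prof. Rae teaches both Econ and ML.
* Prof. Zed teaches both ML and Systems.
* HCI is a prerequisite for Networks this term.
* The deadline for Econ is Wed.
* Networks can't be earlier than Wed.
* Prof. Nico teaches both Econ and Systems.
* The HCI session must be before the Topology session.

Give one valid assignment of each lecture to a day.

Topology in Tue, Networks in Wed, HCI in Mon, ML in Tue, Algebra in Mon, Econ in Mon, Systems in Thu

Checking: HCI(Mon) before Networks(Wed); HCI(Mon) before Topology(Tue); Econ(Mon) != Systems(Thu); Econ(Mon) != ML(Tue); ML(Tue) != Systems(Thu); Systems=Thu in [Thu,Thu]; Econ=Mon in [Mon,Wed]; Networks=Wed in [Wed,Thu]; max 3 per day (cap 3).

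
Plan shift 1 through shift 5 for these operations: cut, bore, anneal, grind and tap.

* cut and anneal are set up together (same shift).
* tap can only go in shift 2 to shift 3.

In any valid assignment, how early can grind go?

grind at shift 1 is achievable: cut=shift 1; grind=shift 1; bore=shift 1; anneal=shift 1; tap=shift 2.

shift 1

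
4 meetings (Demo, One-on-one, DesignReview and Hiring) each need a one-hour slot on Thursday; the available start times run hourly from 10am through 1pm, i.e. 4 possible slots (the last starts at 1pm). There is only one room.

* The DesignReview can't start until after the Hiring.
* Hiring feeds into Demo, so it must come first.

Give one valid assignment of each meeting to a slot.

Demo=11am, One-on-one=1pm, DesignReview=12pm, Hiring=10am

Checking: Hiring(10am) before Demo(11am); Hiring(10am) before DesignReview(12pm); max 1 per slot (cap 1).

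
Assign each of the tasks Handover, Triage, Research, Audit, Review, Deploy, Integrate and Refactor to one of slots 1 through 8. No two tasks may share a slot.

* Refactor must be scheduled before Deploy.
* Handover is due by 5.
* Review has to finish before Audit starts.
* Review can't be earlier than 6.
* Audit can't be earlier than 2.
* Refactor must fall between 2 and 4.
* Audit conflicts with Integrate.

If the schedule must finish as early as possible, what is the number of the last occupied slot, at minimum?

8

The precedence chain requires at least 2 distinct slots.
With at most 1 per slot and 8 tasks, at least 8 slots are needed.
Propagating the time windows through the other constraints, Audit can't land before 7, so the schedule must run through at least slot 7.
8 works (last occupied slot: 8): for example Refactor=2, Deploy=3, Triage=4, Research=5, Integrate=8, Audit=7, Review=6, Handover=1.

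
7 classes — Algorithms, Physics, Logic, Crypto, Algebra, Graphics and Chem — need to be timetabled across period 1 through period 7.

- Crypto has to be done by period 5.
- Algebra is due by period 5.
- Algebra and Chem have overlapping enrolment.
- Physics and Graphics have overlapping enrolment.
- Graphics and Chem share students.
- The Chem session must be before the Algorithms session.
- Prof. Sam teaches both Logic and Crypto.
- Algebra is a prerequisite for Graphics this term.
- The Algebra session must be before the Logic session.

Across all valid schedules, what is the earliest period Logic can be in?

Precedence pushes Logic to at least period 2.
Logic at period 2 is achievable: Algorithms -> period 3, Crypto -> period 1, Chem -> period 2, Physics -> period 1, Graphics -> period 3, Algebra -> period 1, Logic -> period 2.

period 2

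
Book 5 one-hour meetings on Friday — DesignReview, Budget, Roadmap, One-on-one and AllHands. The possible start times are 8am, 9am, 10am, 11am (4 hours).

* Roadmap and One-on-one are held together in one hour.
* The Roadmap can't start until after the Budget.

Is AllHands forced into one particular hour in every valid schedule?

AllHands can be 8am (e.g. Budget=8am; AllHands=8am; One-on-one=9am; DesignReview=8am; Roadmap=9am) or 9am (e.g. AllHands=9am, Roadmap=9am, Budget=8am, DesignReview=8am, One-on-one=9am).

No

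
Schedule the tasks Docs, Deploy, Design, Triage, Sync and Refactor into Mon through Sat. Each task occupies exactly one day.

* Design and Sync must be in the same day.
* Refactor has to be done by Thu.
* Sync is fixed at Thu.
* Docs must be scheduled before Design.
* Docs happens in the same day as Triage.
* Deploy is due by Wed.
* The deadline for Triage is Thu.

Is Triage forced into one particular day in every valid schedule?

No

Triage can be Mon (e.g. Deploy=Mon; Design=Thu; Sync=Thu; Triage=Mon; Docs=Mon; Refactor=Mon) or Tue (e.g. Design in Thu, Triage in Tue, Docs in Tue, Deploy in Mon, Refactor in Mon, Sync in Thu).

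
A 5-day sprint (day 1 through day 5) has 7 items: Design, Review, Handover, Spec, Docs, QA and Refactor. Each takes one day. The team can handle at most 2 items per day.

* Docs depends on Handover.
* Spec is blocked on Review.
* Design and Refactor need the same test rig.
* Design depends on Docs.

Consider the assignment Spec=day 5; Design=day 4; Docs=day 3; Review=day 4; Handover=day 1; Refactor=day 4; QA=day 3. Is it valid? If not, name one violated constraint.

Docs depends on Handover — holds.
Design and Refactor need the same test rig — violated.
Spec is blocked on Review — holds.
Design depends on Docs — holds.
The team can handle at most 2 items per day — violated.

No. Design and Refactor need the same test rig is not satisfied.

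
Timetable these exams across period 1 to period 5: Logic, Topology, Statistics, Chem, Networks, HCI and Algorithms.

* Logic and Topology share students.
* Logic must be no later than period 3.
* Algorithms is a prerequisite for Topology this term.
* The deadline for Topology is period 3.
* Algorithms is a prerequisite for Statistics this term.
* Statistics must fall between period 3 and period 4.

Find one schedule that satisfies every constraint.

HCI in period 1; Algorithms in period 1; Topology in period 2; Networks in period 1; Logic in period 1; Statistics in period 3; Chem in period 1

Checking: Algorithms(period 1) before Statistics(period 3); Algorithms(period 1) before Topology(period 2); Logic(period 1) != Topology(period 2); Logic=period 1 in [period 1,period 3]; Statistics=period 3 in [period 3,period 4]; Topology=period 2 in [period 1,period 3].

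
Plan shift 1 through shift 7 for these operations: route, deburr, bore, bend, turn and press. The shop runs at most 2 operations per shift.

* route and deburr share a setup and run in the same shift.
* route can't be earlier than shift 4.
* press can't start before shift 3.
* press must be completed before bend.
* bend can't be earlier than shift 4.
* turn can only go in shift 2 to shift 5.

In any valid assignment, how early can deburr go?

Deburr must be in the same shift as route, which can't be before shift 4, so deburr is at least shift 4.
deburr at shift 4 is achievable: route=shift 4, bend=shift 5, turn=shift 2, deburr=shift 4, bore=shift 1, press=shift 3.

shift 4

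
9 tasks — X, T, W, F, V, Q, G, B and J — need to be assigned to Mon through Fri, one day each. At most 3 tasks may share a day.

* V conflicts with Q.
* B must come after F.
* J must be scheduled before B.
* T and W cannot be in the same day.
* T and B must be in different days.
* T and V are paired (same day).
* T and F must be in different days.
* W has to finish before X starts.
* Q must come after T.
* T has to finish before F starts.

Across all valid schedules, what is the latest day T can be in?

Downstream work caps T at Wed.
T at Wed is achievable: J=Mon, X=Tue, Q=Thu, W=Mon, G=Mon, T=Wed, F=Thu, B=Fri, V=Wed.

Wed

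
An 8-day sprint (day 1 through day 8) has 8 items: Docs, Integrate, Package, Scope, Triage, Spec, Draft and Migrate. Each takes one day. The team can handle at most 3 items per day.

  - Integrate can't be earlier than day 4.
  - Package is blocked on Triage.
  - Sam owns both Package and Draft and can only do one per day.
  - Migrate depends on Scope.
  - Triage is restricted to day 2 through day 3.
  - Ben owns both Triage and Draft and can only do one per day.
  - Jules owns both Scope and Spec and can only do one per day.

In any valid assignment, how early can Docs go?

day 1

Docs at day 1 is achievable: Draft=day 1; Triage=day 2; Integrate=day 4; Spec=day 2; Scope=day 1; Docs=day 1; Package=day 3; Migrate=day 2.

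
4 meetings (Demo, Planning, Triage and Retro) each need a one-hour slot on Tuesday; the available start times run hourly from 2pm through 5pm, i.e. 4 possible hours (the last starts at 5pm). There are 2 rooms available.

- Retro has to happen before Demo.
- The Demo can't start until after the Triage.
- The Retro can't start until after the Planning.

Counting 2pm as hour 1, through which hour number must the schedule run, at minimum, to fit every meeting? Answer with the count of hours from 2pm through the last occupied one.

3

The precedence chain requires at least 3 distinct hours.
With at most 2 per hour and 4 meetings, at least 2 hours are needed.
3 works (last occupied hour: 4pm): for example Retro=3pm, Demo=4pm, Planning=2pm, Triage=2pm.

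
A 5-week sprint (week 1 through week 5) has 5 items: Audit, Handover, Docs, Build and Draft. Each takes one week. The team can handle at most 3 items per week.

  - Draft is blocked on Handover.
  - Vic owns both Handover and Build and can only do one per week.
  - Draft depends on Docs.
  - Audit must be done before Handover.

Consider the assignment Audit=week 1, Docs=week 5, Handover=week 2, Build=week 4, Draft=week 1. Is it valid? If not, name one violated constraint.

No. Draft depends on Docs is not satisfied.

Draft depends on Docs — violated.
Audit must be done before Handover — holds.
Draft is blocked on Handover — violated.
Vic owns both Handover and Build and can only do one per week — holds.
The team can handle at most 3 items per week — holds.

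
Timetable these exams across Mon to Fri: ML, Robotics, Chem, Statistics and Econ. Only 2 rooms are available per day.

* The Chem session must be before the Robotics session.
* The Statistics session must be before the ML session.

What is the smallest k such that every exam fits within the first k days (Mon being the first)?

The precedence chain requires at least 2 distinct days.
With at most 2 per day and 5 exams, at least 3 days are needed.
3 works (last occupied day: Wed): for example Chem -> Mon, ML -> Tue, Robotics -> Tue, Econ -> Wed, Statistics -> Mon.

3 days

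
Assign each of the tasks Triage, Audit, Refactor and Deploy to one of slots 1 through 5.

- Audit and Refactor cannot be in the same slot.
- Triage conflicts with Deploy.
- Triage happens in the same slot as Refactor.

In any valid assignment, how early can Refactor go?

1

Refactor at 1 is achievable: Triage -> 1, Deploy -> 2, Refactor -> 1, Audit -> 2.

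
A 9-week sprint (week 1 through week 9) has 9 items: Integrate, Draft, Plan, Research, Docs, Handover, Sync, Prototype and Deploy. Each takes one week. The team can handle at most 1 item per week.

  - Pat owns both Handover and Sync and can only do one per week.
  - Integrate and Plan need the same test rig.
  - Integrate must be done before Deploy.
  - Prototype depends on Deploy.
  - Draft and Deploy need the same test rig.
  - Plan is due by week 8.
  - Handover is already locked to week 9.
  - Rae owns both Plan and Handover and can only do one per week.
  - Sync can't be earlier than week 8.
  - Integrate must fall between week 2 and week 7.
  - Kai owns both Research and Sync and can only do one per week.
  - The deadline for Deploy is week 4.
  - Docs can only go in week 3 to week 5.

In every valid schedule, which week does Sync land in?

week 8

Sync's window is week 8–week 9.
Handover is fixed at week 9, and Sync can't share a week with Handover.
So Sync must be week 8.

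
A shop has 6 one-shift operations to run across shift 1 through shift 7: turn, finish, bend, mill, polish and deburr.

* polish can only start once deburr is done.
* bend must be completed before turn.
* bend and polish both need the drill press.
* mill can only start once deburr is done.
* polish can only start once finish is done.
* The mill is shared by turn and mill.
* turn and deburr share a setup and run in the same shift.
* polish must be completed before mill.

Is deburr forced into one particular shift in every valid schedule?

deburr can be shift 2 (e.g. finish=shift 1, bend=shift 1, polish=shift 3, turn=shift 2, deburr=shift 2, mill=shift 4) or shift 3 (e.g. turn=shift 3, mill=shift 5, finish=shift 1, deburr=shift 3, bend=shift 1, polish=shift 4).

No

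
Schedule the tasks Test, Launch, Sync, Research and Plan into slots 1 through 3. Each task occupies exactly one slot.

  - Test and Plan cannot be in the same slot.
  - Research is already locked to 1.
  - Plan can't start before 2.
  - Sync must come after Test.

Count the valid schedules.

15

Splitting on Test: it can be 1 (12), 2 (3). Listing each branch's schedules as (Launch, Sync, Research, Plan):
Test=1: (1,2,1,2) (1,2,1,3) (1,3,1,2) (1,3,1,3) (2,2,1,2) (2,2,1,3) (2,3,1,2) (2,3,1,3) (3,2,1,2) (3,2,1,3) (3,3,1,2) (3,3,1,3) — 12.
Test=2: (1,3,1,3) (2,3,1,3) (3,3,1,3) — 3.
Summing: 12 + 3 = 15.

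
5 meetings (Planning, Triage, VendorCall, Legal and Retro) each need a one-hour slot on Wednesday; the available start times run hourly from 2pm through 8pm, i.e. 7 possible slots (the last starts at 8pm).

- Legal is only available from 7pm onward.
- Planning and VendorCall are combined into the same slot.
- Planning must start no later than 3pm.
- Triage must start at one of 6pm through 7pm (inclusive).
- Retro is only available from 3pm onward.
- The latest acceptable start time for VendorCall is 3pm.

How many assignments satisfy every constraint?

48

Splitting on Planning: it can be 2pm (24), 3pm (24). Listing each branch's schedules as (Triage, VendorCall, Legal, Retro):
Planning=2pm: (6pm,2pm,7pm,3pm) (6pm,2pm,7pm,4pm) (6pm,2pm,7pm,5pm) (6pm,2pm,7pm,6pm) (6pm,2pm,7pm,7pm) (6pm,2pm,7pm,8pm) (6pm,2pm,8pm,3pm) (6pm,2pm,8pm,4pm) (6pm,2pm,8pm,5pm) (6pm,2pm,8pm,6pm) (6pm,2pm,8pm,7pm) (6pm,2pm,8pm,8pm) (7pm,2pm,7pm,3pm) (7pm,2pm,7pm,4pm) (7pm,2pm,7pm,5pm) (7pm,2pm,7pm,6pm) (7pm,2pm,7pm,7pm) (7pm,2pm,7pm,8pm) (7pm,2pm,8pm,3pm) (7pm,2pm,8pm,4pm) (7pm,2pm,8pm,5pm) (7pm,2pm,8pm,6pm) (7pm,2pm,8pm,7pm) (7pm,2pm,8pm,8pm) — 24.
Planning=3pm: (6pm,3pm,7pm,3pm) (6pm,3pm,7pm,4pm) (6pm,3pm,7pm,5pm) (6pm,3pm,7pm,6pm) (6pm,3pm,7pm,7pm) (6pm,3pm,7pm,8pm) (6pm,3pm,8pm,3pm) (6pm,3pm,8pm,4pm) (6pm,3pm,8pm,5pm) (6pm,3pm,8pm,6pm) (6pm,3pm,8pm,7pm) (6pm,3pm,8pm,8pm) (7pm,3pm,7pm,3pm) (7pm,3pm,7pm,4pm) (7pm,3pm,7pm,5pm) (7pm,3pm,7pm,6pm) (7pm,3pm,7pm,7pm) (7pm,3pm,7pm,8pm) (7pm,3pm,8pm,3pm) (7pm,3pm,8pm,4pm) (7pm,3pm,8pm,5pm) (7pm,3pm,8pm,6pm) (7pm,3pm,8pm,7pm) (7pm,3pm,8pm,8pm) — 24.
Summing: 24 + 24 = 48.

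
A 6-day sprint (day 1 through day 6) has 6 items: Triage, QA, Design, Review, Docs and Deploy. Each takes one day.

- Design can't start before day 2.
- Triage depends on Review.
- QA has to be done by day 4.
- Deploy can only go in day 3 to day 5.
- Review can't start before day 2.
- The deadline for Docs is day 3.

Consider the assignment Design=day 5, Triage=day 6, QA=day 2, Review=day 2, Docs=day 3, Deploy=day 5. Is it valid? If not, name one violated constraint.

The deadline for Docs is day 3 — holds.
Review can't start before day 2 — holds.
Triage depends on Review — holds.
QA has to be done by day 4 — holds.
Design can't start before day 2 — holds.
Deploy can only go in day 3 to day 5 — holds.

Yes, all constraints hold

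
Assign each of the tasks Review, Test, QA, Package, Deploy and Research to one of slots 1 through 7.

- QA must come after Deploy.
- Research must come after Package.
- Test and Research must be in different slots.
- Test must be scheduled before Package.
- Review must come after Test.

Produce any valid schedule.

Review -> 2; Test -> 1; Deploy -> 1; Research -> 3; QA -> 2; Package -> 2

Checking: Test(1) before Package(2); Package(2) before Research(3); Test(1) before Review(2); Deploy(1) before QA(2); Test(1) != Research(3).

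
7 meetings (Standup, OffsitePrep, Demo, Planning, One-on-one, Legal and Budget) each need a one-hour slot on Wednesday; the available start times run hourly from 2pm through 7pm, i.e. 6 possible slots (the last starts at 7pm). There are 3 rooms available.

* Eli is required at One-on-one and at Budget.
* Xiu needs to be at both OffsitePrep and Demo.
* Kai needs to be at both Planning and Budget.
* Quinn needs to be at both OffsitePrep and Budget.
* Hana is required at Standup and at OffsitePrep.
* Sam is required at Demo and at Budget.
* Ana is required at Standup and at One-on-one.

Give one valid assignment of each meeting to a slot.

OffsitePrep in 3pm; Budget in 4pm; One-on-one in 3pm; Planning in 2pm; Standup in 2pm; Legal in 3pm; Demo in 2pm

Checking: Standup(2pm) != OffsitePrep(3pm); OffsitePrep(3pm) != Budget(4pm); One-on-one(3pm) != Budget(4pm); Demo(2pm) != Budget(4pm); OffsitePrep(3pm) != Demo(2pm); Standup(2pm) != One-on-one(3pm); Planning(2pm) != Budget(4pm); max 3 per slot (cap 3).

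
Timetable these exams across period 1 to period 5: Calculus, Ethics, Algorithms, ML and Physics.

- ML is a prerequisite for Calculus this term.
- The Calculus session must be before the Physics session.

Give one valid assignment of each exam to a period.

ML -> period 1, Algorithms -> period 1, Calculus -> period 2, Ethics -> period 1, Physics -> period 3

Checking: ML(period 1) before Calculus(period 2); Calculus(period 2) before Physics(period 3).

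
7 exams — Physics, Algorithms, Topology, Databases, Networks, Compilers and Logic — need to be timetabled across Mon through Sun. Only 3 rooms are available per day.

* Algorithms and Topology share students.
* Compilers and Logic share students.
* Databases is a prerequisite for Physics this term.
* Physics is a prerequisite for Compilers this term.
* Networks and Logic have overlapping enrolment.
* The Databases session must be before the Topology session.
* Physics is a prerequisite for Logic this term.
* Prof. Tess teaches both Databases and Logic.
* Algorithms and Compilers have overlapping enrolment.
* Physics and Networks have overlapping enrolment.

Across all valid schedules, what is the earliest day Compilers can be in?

Precedence pushes Compilers to at least Wed.
Compilers at Wed is achievable: Topology -> Tue, Algorithms -> Mon, Networks -> Mon, Databases -> Mon, Physics -> Tue, Compilers -> Wed, Logic -> Thu.

Wed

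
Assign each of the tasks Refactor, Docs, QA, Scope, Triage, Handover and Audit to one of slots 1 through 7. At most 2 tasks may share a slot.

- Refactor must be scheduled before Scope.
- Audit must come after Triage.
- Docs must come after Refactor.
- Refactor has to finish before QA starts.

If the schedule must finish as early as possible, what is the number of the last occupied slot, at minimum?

The precedence chain requires at least 2 distinct slots.
With at most 2 per slot and 7 tasks, at least 4 slots are needed.
4 works (last occupied slot: 4): for example QA=2; Scope=3; Handover=4; Refactor=1; Audit=3; Triage=1; Docs=2.

slot 4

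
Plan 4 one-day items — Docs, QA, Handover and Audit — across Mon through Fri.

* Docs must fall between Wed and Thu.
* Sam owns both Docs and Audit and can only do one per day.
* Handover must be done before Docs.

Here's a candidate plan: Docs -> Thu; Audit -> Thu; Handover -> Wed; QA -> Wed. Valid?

Docs must fall between Wed and Thu — holds.
Handover must be done before Docs — holds.
Sam owns both Docs and Audit and can only do one per day — violated.

Invalid. Sam owns both Docs and Audit and can only do one per day.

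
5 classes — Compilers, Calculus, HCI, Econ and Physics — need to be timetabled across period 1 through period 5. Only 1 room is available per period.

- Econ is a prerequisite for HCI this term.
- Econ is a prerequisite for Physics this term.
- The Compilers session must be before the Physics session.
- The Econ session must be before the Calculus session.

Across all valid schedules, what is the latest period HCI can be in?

period 5

Precedence pushes HCI to at least period 2.
HCI at period 5 is achievable: Econ=period 1, Compilers=period 2, Physics=period 3, HCI=period 5, Calculus=period 4.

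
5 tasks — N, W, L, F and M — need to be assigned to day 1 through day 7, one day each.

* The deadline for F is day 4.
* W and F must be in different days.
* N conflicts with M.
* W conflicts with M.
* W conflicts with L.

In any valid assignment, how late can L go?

day 7

L at day 7 is achievable: W in day 2; M in day 3; F in day 1; L in day 7; N in day 1.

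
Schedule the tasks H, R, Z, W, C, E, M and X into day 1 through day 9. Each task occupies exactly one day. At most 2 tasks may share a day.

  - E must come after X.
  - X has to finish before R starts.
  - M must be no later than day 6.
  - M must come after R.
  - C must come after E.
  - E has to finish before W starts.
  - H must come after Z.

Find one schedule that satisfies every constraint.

E -> day 2, R -> day 2, Z -> day 1, X -> day 1, W -> day 4, M -> day 3, C -> day 4, H -> day 3

Checking: Z(day 1) before H(day 3); X(day 1) before R(day 2); E(day 2) before C(day 4); R(day 2) before M(day 3); X(day 1) before E(day 2); E(day 2) before W(day 4); M=day 3 in [day 1,day 6]; max 2 per day (cap 2).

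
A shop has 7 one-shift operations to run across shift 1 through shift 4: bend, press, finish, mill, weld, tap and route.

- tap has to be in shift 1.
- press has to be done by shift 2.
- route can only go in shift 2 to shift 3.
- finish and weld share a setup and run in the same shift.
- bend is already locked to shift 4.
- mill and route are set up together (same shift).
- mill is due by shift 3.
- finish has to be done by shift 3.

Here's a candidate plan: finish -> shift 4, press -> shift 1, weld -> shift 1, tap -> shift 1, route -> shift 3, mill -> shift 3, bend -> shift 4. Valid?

Invalid. finish has to be done by shift 3.

route can only go in shift 2 to shift 3 — holds.
finish has to be done by shift 3 — violated.
press has to be done by shift 2 — holds.
finish and weld share a setup and run in the same shift — violated.
tap has to be in shift 1 — holds.
bend is already locked to shift 4 — holds.
mill and route are set up together (same shift) — holds.
mill is due by shift 3 — holds.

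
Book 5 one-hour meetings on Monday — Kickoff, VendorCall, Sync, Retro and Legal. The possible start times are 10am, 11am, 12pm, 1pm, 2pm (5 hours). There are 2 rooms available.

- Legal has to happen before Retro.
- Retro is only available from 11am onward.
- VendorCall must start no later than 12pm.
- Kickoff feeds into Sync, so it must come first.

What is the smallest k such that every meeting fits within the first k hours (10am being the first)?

The precedence chain requires at least 2 distinct hours.
With at most 2 per hour and 5 meetings, at least 3 hours are needed.
3 works (last occupied hour: 12pm): for example Kickoff in 10am, Retro in 11am, Sync in 11am, VendorCall in 12pm, Legal in 10am.

3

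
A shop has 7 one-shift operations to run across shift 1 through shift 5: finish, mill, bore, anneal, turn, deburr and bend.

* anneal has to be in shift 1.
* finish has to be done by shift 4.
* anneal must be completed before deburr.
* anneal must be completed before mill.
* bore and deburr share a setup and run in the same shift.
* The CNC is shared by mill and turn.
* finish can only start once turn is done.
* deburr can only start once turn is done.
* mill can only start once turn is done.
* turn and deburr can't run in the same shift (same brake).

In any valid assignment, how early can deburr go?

Precedence pushes deburr to at least shift 2.
deburr at shift 2 is achievable: anneal -> shift 1; mill -> shift 2; bore -> shift 2; finish -> shift 2; turn -> shift 1; deburr -> shift 2; bend -> shift 1.

shift 2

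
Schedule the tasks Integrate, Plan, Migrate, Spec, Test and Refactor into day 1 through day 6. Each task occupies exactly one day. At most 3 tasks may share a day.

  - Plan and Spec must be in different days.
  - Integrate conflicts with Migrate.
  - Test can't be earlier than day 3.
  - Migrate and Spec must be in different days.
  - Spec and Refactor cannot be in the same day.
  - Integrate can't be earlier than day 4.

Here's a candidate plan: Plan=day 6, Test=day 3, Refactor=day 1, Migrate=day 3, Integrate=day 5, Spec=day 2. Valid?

Yes

Integrate can't be earlier than day 4 — holds.
Migrate and Spec must be in different days — holds.
Test can't be earlier than day 3 — holds.
Plan and Spec must be in different days — holds.
Spec and Refactor cannot be in the same day — holds.
Integrate conflicts with Migrate — holds.
At most 3 tasks may share a day — holds.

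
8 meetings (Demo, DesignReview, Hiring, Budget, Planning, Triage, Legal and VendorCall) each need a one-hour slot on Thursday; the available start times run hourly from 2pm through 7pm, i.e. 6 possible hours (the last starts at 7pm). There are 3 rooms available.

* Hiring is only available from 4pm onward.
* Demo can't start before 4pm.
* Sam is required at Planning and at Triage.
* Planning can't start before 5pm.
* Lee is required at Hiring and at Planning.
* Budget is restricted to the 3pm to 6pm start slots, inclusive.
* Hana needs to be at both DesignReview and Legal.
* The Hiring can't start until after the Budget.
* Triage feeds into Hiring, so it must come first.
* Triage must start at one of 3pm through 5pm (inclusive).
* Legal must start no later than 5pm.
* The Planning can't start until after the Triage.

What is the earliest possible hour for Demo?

Demo is available from 4pm.
Demo at 4pm is achievable: VendorCall in 2pm, DesignReview in 3pm, Demo in 4pm, Legal in 2pm, Budget in 3pm, Hiring in 4pm, Planning in 5pm, Triage in 3pm.

4pm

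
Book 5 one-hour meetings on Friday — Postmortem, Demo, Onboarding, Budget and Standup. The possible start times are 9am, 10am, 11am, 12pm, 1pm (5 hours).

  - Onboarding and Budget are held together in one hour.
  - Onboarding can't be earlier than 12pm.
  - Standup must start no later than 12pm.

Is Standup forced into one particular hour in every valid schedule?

Standup can be 9am (e.g. Onboarding -> 12pm; Standup -> 9am; Postmortem -> 9am; Budget -> 12pm; Demo -> 9am) or 10am (e.g. Demo in 9am, Onboarding in 12pm, Standup in 10am, Postmortem in 9am, Budget in 12pm).

No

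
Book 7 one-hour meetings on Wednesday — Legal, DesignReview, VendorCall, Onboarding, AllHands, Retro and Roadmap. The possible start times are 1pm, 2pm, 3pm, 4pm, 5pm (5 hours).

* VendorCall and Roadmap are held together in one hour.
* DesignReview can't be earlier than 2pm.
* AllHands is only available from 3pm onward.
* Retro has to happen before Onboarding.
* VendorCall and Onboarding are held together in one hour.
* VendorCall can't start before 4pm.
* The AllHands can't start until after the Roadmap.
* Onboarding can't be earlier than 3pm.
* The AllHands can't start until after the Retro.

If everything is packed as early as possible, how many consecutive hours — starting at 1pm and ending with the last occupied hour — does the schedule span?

5

The precedence chain requires at least 3 distinct hours.
Propagating the time windows through the other constraints, AllHands can't land before 5pm — that is hour 5 counting from 1pm — so the schedule must run through at least 5 hours.
5 works (last occupied hour: 5pm): for example DesignReview -> 2pm, Retro -> 1pm, AllHands -> 5pm, VendorCall -> 4pm, Legal -> 1pm, Roadmap -> 4pm, Onboarding -> 4pm.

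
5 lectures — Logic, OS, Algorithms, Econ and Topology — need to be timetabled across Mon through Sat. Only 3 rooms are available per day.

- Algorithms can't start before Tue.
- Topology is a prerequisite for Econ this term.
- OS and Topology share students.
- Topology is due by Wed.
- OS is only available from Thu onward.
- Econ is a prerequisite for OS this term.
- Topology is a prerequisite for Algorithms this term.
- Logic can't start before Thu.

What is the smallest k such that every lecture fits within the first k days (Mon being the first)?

The precedence chain requires at least 3 distinct days.
With at most 3 per day and 5 lectures, at least 2 days are needed.
Logic can't be placed before Thu — that is day 4 counting from Mon — so the schedule must run through at least 4 days.
4 works (last occupied day: Thu): for example OS=Thu; Topology=Mon; Algorithms=Tue; Logic=Thu; Econ=Tue.

4 days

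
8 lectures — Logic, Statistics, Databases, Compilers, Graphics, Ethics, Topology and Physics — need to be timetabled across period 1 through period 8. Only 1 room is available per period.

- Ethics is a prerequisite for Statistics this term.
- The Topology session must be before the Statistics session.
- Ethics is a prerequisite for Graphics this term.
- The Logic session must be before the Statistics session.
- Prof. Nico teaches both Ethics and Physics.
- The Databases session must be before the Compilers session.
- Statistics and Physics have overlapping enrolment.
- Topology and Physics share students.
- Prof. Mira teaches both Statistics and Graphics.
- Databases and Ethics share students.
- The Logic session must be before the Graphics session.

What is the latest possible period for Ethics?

period 6

Downstream work caps Ethics at period 7.
Ethics at period 6 is achievable: Topology in period 4, Physics in period 5, Databases in period 2, Compilers in period 3, Logic in period 1, Statistics in period 7, Graphics in period 8, Ethics in period 6.
Nothing later works — the conflict and capacity constraints rule out every period after period 6.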